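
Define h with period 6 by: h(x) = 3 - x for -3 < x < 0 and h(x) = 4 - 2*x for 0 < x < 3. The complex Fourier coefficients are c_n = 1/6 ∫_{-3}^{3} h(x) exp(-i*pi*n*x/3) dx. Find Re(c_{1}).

3/pi**2

Since h is real-valued, Re(c_{1}) = 1/6 ∫_{-3}^{3} h(x) cos(pi*x/3) dx = a_{1}/2.
Split the integral at the breakpoints.
Integrating by parts (boundary term plus one more integral), an antiderivative of (3 - x) cos(pi*x/3) is -3*x*sin(pi*x/3)/pi + 9*sin(pi*x/3)/pi - 9*cos(pi*x/3)/pi**2; evaluating from -3 to 0: ∫_{-3}^{0} (3 - x) cos(pi*x/3) dx = (-9/pi**2) - (9/pi**2) = -18/pi**2.
Integrating by parts (boundary term plus one more integral), an antiderivative of (4 - 2*x) cos(pi*x/3) is -6*x*sin(pi*x/3)/pi + 12*sin(pi*x/3)/pi - 18*cos(pi*x/3)/pi**2; evaluating from 0 to 3: ∫_{0}^{3} (4 - 2*x) cos(pi*x/3) dx = (18/pi**2) - (-18/pi**2) = 36/pi**2.
So ∫_{-3}^{3} h(x) cos(pi*x/3) dx = 18/pi**2.
Hence Re(c_{1}) = (1/6)·(18/pi**2) = 3/pi**2.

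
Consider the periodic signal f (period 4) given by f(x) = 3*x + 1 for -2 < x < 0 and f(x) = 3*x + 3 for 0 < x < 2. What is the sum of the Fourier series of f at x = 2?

2

At x = 2 the one-sided limits are f(2^-) = 9 and f(2^+) = -5.
By Dirichlet's theorem the series converges to their average, [(9) + (-5)]/2 = 2.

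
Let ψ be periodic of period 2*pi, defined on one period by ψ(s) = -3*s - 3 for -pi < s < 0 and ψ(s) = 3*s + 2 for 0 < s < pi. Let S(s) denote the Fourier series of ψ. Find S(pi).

-1/2 + 3*pi

At s = pi the one-sided limits are ψ(pi^-) = 2 + 3*pi and ψ(pi^+) = -3 + 3*pi.
By Dirichlet's theorem the series converges to their average, [(2 + 3*pi) + (-3 + 3*pi)]/2 = -1/2 + 3*pi.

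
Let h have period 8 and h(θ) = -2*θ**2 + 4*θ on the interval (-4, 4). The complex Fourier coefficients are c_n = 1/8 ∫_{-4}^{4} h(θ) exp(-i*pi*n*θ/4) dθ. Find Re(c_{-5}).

64/(25*pi**2)

Since h is real-valued, Re(c_{-5}) = 1/8 ∫_{-4}^{4} h(θ) cos(-5*pi*θ/4) dθ = a_{5}/2.
Integrating by parts twice (tabular method), an antiderivative of (-2*θ**2 + 4*θ) cos(-5*pi*θ/4) is -8*θ**2*sin(5*pi*θ/4)/(5*pi) + 16*θ*sin(5*pi*θ/4)/(5*pi) - 64*θ*cos(5*pi*θ/4)/(25*pi**2) + 256*sin(5*pi*θ/4)/(125*pi**3) + 64*cos(5*pi*θ/4)/(25*pi**2); evaluating from -4 to 4: ∫_{-4}^{4} (-2*θ**2 + 4*θ) cos(-5*pi*θ/4) dθ = (192/(25*pi**2)) - (-64/(5*pi**2)) = 512/(25*pi**2).
Hence Re(c_{-5}) = (1/8)·(512/(25*pi**2)) = 64/(25*pi**2).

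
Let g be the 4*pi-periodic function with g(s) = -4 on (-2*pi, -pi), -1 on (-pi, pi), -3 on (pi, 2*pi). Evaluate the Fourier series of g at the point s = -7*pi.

-2

s = -7*pi differs from s = pi by -2 full period(s), and the series is 4*pi-periodic.
At s = pi the one-sided limits are g(pi^-) = -1 and g(pi^+) = -3.
By Dirichlet's theorem the series converges to their average, [(-1) + (-3)]/2 = -2.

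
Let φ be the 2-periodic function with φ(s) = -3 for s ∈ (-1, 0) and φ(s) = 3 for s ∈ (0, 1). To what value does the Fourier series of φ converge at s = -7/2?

s = -7/2 differs from s = 1/2 by -2 full period(s), and the series is 2-periodic.
φ is continuous at s = 1/2 with value 3, so the series converges to 3 there.

3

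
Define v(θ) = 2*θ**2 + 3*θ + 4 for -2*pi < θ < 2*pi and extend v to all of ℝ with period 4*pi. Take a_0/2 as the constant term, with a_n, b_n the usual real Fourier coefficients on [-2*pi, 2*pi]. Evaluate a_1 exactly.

a_1 = (1/(2*pi)) ∫_{-2*pi}^{2*pi} v(θ) cos(θ/2) dθ.
Integrating by parts twice (tabular method), an antiderivative of (2*θ**2 + 3*θ + 4) cos(θ/2) is 4*θ**2*sin(θ/2) + 6*θ*sin(θ/2) + 16*θ*cos(θ/2) - 24*sin(θ/2) + 12*cos(θ/2); evaluating from -2*pi to 2*pi: ∫_{-2*pi}^{2*pi} (2*θ**2 + 3*θ + 4) cos(θ/2) dθ = (-32*pi - 12) - (-12 + 32*pi) = -64*pi.
Hence a_1 = (1/(2*pi))·(-64*pi) = -32.

-32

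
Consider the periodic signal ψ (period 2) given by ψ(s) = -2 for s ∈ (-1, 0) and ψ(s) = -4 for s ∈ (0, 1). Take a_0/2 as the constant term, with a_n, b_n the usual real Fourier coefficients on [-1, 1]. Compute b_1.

-4/pi

b_1 = ∫_{-1}^{1} ψ(s) sin(pi*s) ds.
Split the integral at the breakpoints.
Directly, an antiderivative of (-2) sin(pi*s) is 2*cos(pi*s)/pi; evaluating from -1 to 0: ∫_{-1}^{0} (-2) sin(pi*s) ds = (2/pi) - (-2/pi) = 4/pi.
Directly, an antiderivative of (-4) sin(pi*s) is 4*cos(pi*s)/pi; evaluating from 0 to 1: ∫_{0}^{1} (-4) sin(pi*s) ds = (-4/pi) - (4/pi) = -8/pi.
Summing the pieces gives b_1 = -4/pi.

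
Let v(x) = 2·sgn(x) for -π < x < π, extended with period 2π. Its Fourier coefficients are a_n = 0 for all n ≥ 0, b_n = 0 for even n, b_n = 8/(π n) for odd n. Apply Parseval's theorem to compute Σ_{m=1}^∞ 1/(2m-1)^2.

pi**2/8

Parseval: Σ b_n^2 = (1/π) ∫_{-π}^{π} v(x)^2 dx = 8.
Only odd n contribute, with b_n^2 = 64/(π^2 n^2), so Σ_{m≥1} 1/(2m-1)^2 = π^2·(8)/64 = pi**2/8.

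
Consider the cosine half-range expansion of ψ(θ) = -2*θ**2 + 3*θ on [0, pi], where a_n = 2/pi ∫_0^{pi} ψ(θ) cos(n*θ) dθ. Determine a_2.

-2

a_2 = 2/pi ∫_0^{pi} (-2*θ**2 + 3*θ) cos(2*θ) dθ.
Integrating by parts twice (tabular method), an antiderivative of (-2*θ**2 + 3*θ) cos(2*θ) is -θ**2*sin(2*θ) + 3*θ*sin(2*θ)/2 - θ*cos(2*θ) + sin(2*θ)/2 + 3*cos(2*θ)/4; evaluating from 0 to pi: ∫_{0}^{pi} (-2*θ**2 + 3*θ) cos(2*θ) dθ = (3/4 - pi) - (3/4) = -pi.
Hence a_2 = (2/pi)·(-pi) = -2.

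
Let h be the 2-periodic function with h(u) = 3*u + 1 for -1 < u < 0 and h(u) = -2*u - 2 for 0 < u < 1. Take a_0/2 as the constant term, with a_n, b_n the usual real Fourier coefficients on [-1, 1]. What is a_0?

-7/2

a_0 = ∫_{-1}^{1} h(u) du = -7/2.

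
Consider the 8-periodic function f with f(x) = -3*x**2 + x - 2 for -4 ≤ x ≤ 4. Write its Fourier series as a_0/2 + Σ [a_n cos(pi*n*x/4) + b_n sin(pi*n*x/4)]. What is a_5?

192/(25*pi**2)

a_5 = 1/4 ∫_{-4}^{4} f(x) cos(5*pi*x/4) dx.
Integrating by parts twice (tabular method), an antiderivative of (-3*x**2 + x - 2) cos(5*pi*x/4) is -12*x**2*sin(5*pi*x/4)/(5*pi) + 4*x*sin(5*pi*x/4)/(5*pi) - 96*x*cos(5*pi*x/4)/(25*pi**2) - 8*sin(5*pi*x/4)/(5*pi) + 384*sin(5*pi*x/4)/(125*pi**3) + 16*cos(5*pi*x/4)/(25*pi**2); evaluating from -4 to 4: ∫_{-4}^{4} (-3*x**2 + x - 2) cos(5*pi*x/4) dx = (368/(25*pi**2)) - (-16/pi**2) = 768/(25*pi**2).
Hence a_5 = (1/4)·(768/(25*pi**2)) = 192/(25*pi**2).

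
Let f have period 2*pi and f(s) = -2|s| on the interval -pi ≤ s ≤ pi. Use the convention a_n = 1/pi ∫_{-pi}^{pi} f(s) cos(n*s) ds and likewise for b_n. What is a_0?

a_0 = 1/pi ∫_{-pi}^{pi} f(s) ds = 1/pi · (-2*pi**2) = -2*pi.

-2*pi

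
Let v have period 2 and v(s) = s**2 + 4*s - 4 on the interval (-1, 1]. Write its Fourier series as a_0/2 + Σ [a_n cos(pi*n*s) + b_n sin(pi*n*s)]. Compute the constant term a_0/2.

-11/3

a_0 = ∫_{-1}^{1} v(s) ds = -22/3.
So the constant term a_0/2 = -11/3.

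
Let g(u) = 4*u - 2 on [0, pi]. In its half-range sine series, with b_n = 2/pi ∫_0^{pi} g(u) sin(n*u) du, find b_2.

-4

b_2 = 2/pi ∫_0^{pi} (4*u - 2) sin(2*u) du.
Integrating by parts (boundary term plus one more integral), an antiderivative of (4*u - 2) sin(2*u) is -2*u*cos(2*u) + sin(2*u) + cos(2*u); evaluating from 0 to pi: ∫_{0}^{pi} (4*u - 2) sin(2*u) du = (1 - 2*pi) - (1) = -2*pi.
Hence b_2 = (2/pi)·(-2*pi) = -4.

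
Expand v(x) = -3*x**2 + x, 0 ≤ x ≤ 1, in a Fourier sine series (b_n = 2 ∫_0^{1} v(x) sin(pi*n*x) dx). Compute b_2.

2/pi

b_2 = 2 ∫_0^{1} (-3*x**2 + x) sin(2*pi*x) dx.
Integrating by parts twice (tabular method), an antiderivative of (-3*x**2 + x) sin(2*pi*x) is 3*x**2*cos(2*pi*x)/(2*pi) - 3*x*sin(2*pi*x)/(2*pi**2) - x*cos(2*pi*x)/(2*pi) + sin(2*pi*x)/(4*pi**2) - 3*cos(2*pi*x)/(4*pi**3); evaluating from 0 to 1: ∫_{0}^{1} (-3*x**2 + x) sin(2*pi*x) dx = ((-3/4 + pi**2)/pi**3) - (-3/(4*pi**3)) = 1/pi.
Hence b_2 = 2·(1/pi) = 2/pi.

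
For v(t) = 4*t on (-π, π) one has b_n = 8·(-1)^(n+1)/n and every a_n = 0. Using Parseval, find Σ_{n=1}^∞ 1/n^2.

pi**2/6

Parseval: Σ b_n^2 = (1/π) ∫_{-π}^{π} v(t)^2 dt = 32*pi**2/3.
Σ b_n^2 = Σ 64/n^2, so Σ 1/n^2 = (32*pi**2/3)/64 = pi**2/6.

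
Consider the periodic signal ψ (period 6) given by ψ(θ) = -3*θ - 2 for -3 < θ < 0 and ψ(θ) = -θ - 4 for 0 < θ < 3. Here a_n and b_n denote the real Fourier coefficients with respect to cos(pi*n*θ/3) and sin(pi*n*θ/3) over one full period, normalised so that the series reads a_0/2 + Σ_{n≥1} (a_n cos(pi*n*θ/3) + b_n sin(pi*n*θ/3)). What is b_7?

b_7 = 1/3 ∫_{-3}^{3} ψ(θ) sin(7*pi*θ/3) dθ.
Split the integral at the breakpoints.
Integrating by parts (boundary term plus one more integral), an antiderivative of (-3*θ - 2) sin(7*pi*θ/3) is 9*θ*cos(7*pi*θ/3)/(7*pi) - 27*sin(7*pi*θ/3)/(49*pi**2) + 6*cos(7*pi*θ/3)/(7*pi); evaluating from -3 to 0: ∫_{-3}^{0} (-3*θ - 2) sin(7*pi*θ/3) dθ = (6/(7*pi)) - (3/pi) = -15/(7*pi).
Integrating by parts (boundary term plus one more integral), an antiderivative of (-θ - 4) sin(7*pi*θ/3) is 3*θ*cos(7*pi*θ/3)/(7*pi) - 9*sin(7*pi*θ/3)/(49*pi**2) + 12*cos(7*pi*θ/3)/(7*pi); evaluating from 0 to 3: ∫_{0}^{3} (-θ - 4) sin(7*pi*θ/3) dθ = (-3/pi) - (12/(7*pi)) = -33/(7*pi).
Summing the pieces and multiplying by (1/3) gives b_7 = -16/(7*pi).

-16/(7*pi)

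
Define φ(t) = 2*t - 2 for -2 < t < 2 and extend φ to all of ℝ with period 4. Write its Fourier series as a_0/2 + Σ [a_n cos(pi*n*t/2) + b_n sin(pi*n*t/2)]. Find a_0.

-4

a_0 = 1/2 ∫_{-2}^{2} φ(t) dt = 1/2 · (-8) = -4.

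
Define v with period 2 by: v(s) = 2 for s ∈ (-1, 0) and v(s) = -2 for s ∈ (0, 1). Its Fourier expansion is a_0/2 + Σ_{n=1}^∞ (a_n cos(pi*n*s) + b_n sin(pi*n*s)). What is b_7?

b_7 = ∫_{-1}^{1} v(s) sin(7*pi*s) ds.
v is odd and sin(7*pi*s) is odd, so the integrand is even and b_7 = 2 ∫_0^{1} v(s) sin(7*pi*s) ds.
Directly, an antiderivative of (-2) sin(7*pi*s) is 2*cos(7*pi*s)/(7*pi); evaluating from 0 to 1: ∫_{0}^{1} (-2) sin(7*pi*s) ds = (-2/(7*pi)) - (2/(7*pi)) = -4/(7*pi).
Hence b_7 = 2·(-4/(7*pi)) = -8/(7*pi).

-8/(7*pi)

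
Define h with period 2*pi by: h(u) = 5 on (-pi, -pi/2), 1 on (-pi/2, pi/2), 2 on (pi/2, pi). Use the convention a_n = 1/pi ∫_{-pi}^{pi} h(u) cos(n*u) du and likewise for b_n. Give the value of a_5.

-1/pi

a_5 = 1/pi ∫_{-pi}^{pi} h(u) cos(5*u) du.
Split the integral at the breakpoints.
Directly, an antiderivative of (5) cos(5*u) is sin(5*u); evaluating from -pi to -pi/2: ∫_{-pi}^{-pi/2} (5) cos(5*u) du = (-1) - (0) = -1.
Directly, an antiderivative of (1) cos(5*u) is sin(5*u)/5; evaluating from -pi/2 to pi/2: ∫_{-pi/2}^{pi/2} (1) cos(5*u) du = (1/5) - (-1/5) = 2/5.
Directly, an antiderivative of (2) cos(5*u) is 2*sin(5*u)/5; evaluating from pi/2 to pi: ∫_{pi/2}^{pi} (2) cos(5*u) du = (0) - (2/5) = -2/5.
Summing the pieces and multiplying by (1/pi) gives a_5 = -1/pi.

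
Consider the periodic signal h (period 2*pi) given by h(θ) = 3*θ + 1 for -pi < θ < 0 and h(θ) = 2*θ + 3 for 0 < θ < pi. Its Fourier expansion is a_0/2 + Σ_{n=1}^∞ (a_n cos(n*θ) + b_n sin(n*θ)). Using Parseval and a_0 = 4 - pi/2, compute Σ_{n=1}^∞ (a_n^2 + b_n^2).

Parseval: a_0^2/2 + Σ_{n≥1} (a_n^2+b_n^2) = 1/pi ∫_{-pi}^{pi} h(θ)^2 dθ = 3*pi + 10 + 13*pi**2/3.
Subtract a_0^2/2 = (8 - pi)**2/8: Σ (a_n^2+b_n^2) = 2 + 5*pi + 101*pi**2/24.

2 + 5*pi + 101*pi**2/24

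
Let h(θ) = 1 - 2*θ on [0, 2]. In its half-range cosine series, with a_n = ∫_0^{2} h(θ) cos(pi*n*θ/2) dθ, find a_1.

16/pi**2

a_1 = ∫_0^{2} (1 - 2*θ) cos(pi*θ/2) dθ.
Integrating by parts (boundary term plus one more integral), an antiderivative of (1 - 2*θ) cos(pi*θ/2) is -4*θ*sin(pi*θ/2)/pi + 2*sin(pi*θ/2)/pi - 8*cos(pi*θ/2)/pi**2; evaluating from 0 to 2: ∫_{0}^{2} (1 - 2*θ) cos(pi*θ/2) dθ = (8/pi**2) - (-8/pi**2) = 16/pi**2.
Hence a_1 = 16/pi**2.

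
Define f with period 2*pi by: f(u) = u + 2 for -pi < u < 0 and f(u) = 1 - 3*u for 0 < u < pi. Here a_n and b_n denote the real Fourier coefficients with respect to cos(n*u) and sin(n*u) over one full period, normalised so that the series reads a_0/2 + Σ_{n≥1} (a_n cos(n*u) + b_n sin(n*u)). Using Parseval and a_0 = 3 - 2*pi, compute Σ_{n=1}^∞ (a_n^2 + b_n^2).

Parseval: a_0^2/2 + Σ_{n≥1} (a_n^2+b_n^2) = 1/pi ∫_{-pi}^{pi} f(u)^2 du = -5*pi + 5 + 10*pi**2/3.
Subtract a_0^2/2 = (3 - 2*pi)**2/2: Σ (a_n^2+b_n^2) = 1/2 + pi + 4*pi**2/3.

1/2 + pi + 4*pi**2/3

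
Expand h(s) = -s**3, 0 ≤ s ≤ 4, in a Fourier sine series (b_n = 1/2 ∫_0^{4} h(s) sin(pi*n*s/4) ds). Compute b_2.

-96/pi**3 + 64/pi

b_2 = 1/2 ∫_0^{4} (-s**3) sin(pi*s/2) ds.
Integrating by parts three times (tabular method), an antiderivative of (-s**3) sin(pi*s/2) is 2*s**3*cos(pi*s/2)/pi - 12*s**2*sin(pi*s/2)/pi**2 - 48*s*cos(pi*s/2)/pi**3 + 96*sin(pi*s/2)/pi**4; evaluating from 0 to 4: ∫_{0}^{4} (-s**3) sin(pi*s/2) ds = (-192/pi**3 + 128/pi) - (0) = -192/pi**3 + 128/pi.
Hence b_2 = (1/2)·(-192/pi**3 + 128/pi) = -96/pi**3 + 64/pi.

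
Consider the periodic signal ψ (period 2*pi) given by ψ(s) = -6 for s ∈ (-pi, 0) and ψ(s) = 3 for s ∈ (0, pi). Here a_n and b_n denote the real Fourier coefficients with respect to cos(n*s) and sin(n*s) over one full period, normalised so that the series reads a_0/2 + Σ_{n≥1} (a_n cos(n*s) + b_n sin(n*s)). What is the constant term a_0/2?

a_0 = 1/pi ∫_{-pi}^{pi} ψ(s) ds = 1/pi · (-3*pi) = -3.
So the constant term a_0/2 = -3/2.

-3/2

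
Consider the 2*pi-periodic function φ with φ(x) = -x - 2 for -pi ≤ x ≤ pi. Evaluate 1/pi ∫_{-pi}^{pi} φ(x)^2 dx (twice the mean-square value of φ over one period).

1/pi ∫_{-pi}^{pi} φ(x)^2 dx = 1/pi · (2*pi*(pi**2 + 12)/3) = 2*pi**2/3 + 8.

2*pi**2/3 + 8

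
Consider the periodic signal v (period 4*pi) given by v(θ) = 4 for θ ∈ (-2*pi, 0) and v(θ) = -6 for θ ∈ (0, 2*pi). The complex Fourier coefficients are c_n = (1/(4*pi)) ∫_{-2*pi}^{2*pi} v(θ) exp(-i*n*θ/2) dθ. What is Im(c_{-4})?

0

Since v is real-valued, Im(c_{-4}) = -(1/(4*pi)) ∫_{-2*pi}^{2*pi} v(θ) sin(-2*θ) dθ = b_{4}/2.
Split the integral at the breakpoints.
Directly, an antiderivative of (4) sin(-2*θ) is 2*cos(2*θ); evaluating from -2*pi to 0: ∫_{-2*pi}^{0} (4) sin(-2*θ) dθ = (2) - (2) = 0.
Directly, an antiderivative of (-6) sin(-2*θ) is -3*cos(2*θ); evaluating from 0 to 2*pi: ∫_{0}^{2*pi} (-6) sin(-2*θ) dθ = (-3) - (-3) = 0.
So ∫_{-2*pi}^{2*pi} v(θ) sin(-2*θ) dθ = 0.
Hence Im(c_{-4}) = (-1/(4*pi))·(0) = 0.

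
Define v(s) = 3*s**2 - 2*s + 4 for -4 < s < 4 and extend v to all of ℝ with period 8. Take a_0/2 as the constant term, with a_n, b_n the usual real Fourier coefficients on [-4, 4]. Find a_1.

-192/pi**2

a_1 = 1/4 ∫_{-4}^{4} v(s) cos(pi*s/4) ds.
Integrating by parts twice (tabular method), an antiderivative of (3*s**2 - 2*s + 4) cos(pi*s/4) is 12*s**2*sin(pi*s/4)/pi - 8*s*sin(pi*s/4)/pi + 96*s*cos(pi*s/4)/pi**2 - 384*sin(pi*s/4)/pi**3 + 16*sin(pi*s/4)/pi - 32*cos(pi*s/4)/pi**2; evaluating from -4 to 4: ∫_{-4}^{4} (3*s**2 - 2*s + 4) cos(pi*s/4) ds = (-352/pi**2) - (416/pi**2) = -768/pi**2.
Hence a_1 = (1/4)·(-768/pi**2) = -192/pi**2.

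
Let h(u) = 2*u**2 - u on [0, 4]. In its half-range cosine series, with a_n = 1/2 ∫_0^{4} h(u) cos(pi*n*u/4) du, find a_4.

8/pi**2

a_4 = 1/2 ∫_0^{4} (2*u**2 - u) cos(pi*u) du.
Integrating by parts twice (tabular method), an antiderivative of (2*u**2 - u) cos(pi*u) is 2*u**2*sin(pi*u)/pi - u*sin(pi*u)/pi + 4*u*cos(pi*u)/pi**2 - 4*sin(pi*u)/pi**3 - cos(pi*u)/pi**2; evaluating from 0 to 4: ∫_{0}^{4} (2*u**2 - u) cos(pi*u) du = (15/pi**2) - (-1/pi**2) = 16/pi**2.
Hence a_4 = (1/2)·(16/pi**2) = 8/pi**2.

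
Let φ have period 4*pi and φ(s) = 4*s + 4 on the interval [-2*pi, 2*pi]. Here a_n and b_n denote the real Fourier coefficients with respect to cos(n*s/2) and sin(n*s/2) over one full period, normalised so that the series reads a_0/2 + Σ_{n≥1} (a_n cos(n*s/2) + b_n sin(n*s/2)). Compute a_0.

a_0 = (1/(2*pi)) ∫_{-2*pi}^{2*pi} φ(s) ds = (1/(2*pi)) · (16*pi) = 8.

8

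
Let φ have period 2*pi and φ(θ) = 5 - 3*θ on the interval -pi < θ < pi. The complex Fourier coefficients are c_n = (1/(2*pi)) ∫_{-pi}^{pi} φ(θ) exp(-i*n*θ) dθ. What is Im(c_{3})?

1

Since φ is real-valued, Im(c_{3}) = -(1/(2*pi)) ∫_{-pi}^{pi} φ(θ) sin(3*θ) dθ = -b_{3}/2.
Integrating by parts (boundary term plus one more integral), an antiderivative of (5 - 3*θ) sin(3*θ) is θ*cos(3*θ) - sin(3*θ)/3 - 5*cos(3*θ)/3; evaluating from -pi to pi: ∫_{-pi}^{pi} (5 - 3*θ) sin(3*θ) dθ = (5/3 - pi) - (5/3 + pi) = -2*pi.
Hence Im(c_{3}) = (-1/(2*pi))·(-2*pi) = 1.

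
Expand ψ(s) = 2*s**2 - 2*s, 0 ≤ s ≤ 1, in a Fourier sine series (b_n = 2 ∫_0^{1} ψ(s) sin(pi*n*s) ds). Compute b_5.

b_5 = 2 ∫_0^{1} (2*s**2 - 2*s) sin(5*pi*s) ds.
Integrating by parts twice (tabular method), an antiderivative of (2*s**2 - 2*s) sin(5*pi*s) is -2*s**2*cos(5*pi*s)/(5*pi) + 4*s*sin(5*pi*s)/(25*pi**2) + 2*s*cos(5*pi*s)/(5*pi) - 2*sin(5*pi*s)/(25*pi**2) + 4*cos(5*pi*s)/(125*pi**3); evaluating from 0 to 1: ∫_{0}^{1} (2*s**2 - 2*s) sin(5*pi*s) ds = (-4/(125*pi**3)) - (4/(125*pi**3)) = -8/(125*pi**3).
Hence b_5 = 2·(-8/(125*pi**3)) = -16/(125*pi**3).

-16/(125*pi**3)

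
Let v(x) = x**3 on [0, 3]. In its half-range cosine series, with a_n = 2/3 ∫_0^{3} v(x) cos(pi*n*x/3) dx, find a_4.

81/(8*pi**2)

a_4 = 2/3 ∫_0^{3} (x**3) cos(4*pi*x/3) dx.
Integrating by parts three times (tabular method), an antiderivative of (x**3) cos(4*pi*x/3) is 3*x**3*sin(4*pi*x/3)/(4*pi) + 27*x**2*cos(4*pi*x/3)/(16*pi**2) - 81*x*sin(4*pi*x/3)/(32*pi**3) - 243*cos(4*pi*x/3)/(128*pi**4); evaluating from 0 to 3: ∫_{0}^{3} (x**3) cos(4*pi*x/3) dx = (243*(-1 + 8*pi**2)/(128*pi**4)) - (-243/(128*pi**4)) = 243/(16*pi**2).
Hence a_4 = (2/3)·(243/(16*pi**2)) = 81/(8*pi**2).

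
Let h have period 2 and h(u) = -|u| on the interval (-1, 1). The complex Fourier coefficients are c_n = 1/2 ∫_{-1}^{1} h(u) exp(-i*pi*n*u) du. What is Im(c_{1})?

0

Since h is real-valued, Im(c_{1}) = -1/2 ∫_{-1}^{1} h(u) sin(pi*u) du = -b_{1}/2.
(h is even, so the integrand is odd over a symmetric interval and the integral vanishes.)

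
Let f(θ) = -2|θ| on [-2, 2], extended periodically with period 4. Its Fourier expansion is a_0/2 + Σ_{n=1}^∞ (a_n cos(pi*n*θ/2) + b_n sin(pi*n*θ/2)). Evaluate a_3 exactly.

16/(9*pi**2)

a_3 = 1/2 ∫_{-2}^{2} f(θ) cos(3*pi*θ/2) dθ.
f is even and cos(3*pi*θ/2) is even, so the integrand is even and a_3 = ∫_0^{2} f(θ) cos(3*pi*θ/2) dθ.
Integrating by parts (boundary term plus one more integral), an antiderivative of (-2*θ) cos(3*pi*θ/2) is -4*θ*sin(3*pi*θ/2)/(3*pi) - 8*cos(3*pi*θ/2)/(9*pi**2); evaluating from 0 to 2: ∫_{0}^{2} (-2*θ) cos(3*pi*θ/2) dθ = (8/(9*pi**2)) - (-8/(9*pi**2)) = 16/(9*pi**2).
Hence a_3 = 16/(9*pi**2).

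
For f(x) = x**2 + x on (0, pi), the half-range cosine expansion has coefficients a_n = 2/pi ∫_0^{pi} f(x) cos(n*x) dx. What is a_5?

a_5 = 2/pi ∫_0^{pi} (x**2 + x) cos(5*x) dx.
Integrating by parts twice (tabular method), an antiderivative of (x**2 + x) cos(5*x) is x**2*sin(5*x)/5 + x*sin(5*x)/5 + 2*x*cos(5*x)/25 - 2*sin(5*x)/125 + cos(5*x)/25; evaluating from 0 to pi: ∫_{0}^{pi} (x**2 + x) cos(5*x) dx = (-2*pi/25 - 1/25) - (1/25) = -2*pi/25 - 2/25.
Hence a_5 = (2/pi)·(-2*pi/25 - 2/25) = 4*(-pi - 1)/(25*pi).

4*(-pi - 1)/(25*pi)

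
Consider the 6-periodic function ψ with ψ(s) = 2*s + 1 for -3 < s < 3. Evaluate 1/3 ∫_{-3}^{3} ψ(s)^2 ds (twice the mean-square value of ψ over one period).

26

1/3 ∫_{-3}^{3} ψ(s)^2 ds = 1/3 · (78) = 26.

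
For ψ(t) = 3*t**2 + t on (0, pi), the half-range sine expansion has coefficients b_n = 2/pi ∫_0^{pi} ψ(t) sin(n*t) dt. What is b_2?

b_2 = 2/pi ∫_0^{pi} (3*t**2 + t) sin(2*t) dt.
Integrating by parts twice (tabular method), an antiderivative of (3*t**2 + t) sin(2*t) is -3*t**2*cos(2*t)/2 + 3*t*sin(2*t)/2 - t*cos(2*t)/2 + sin(2*t)/4 + 3*cos(2*t)/4; evaluating from 0 to pi: ∫_{0}^{pi} (3*t**2 + t) sin(2*t) dt = (-3*pi**2/2 - pi/2 + 3/4) - (3/4) = -pi*(1 + 3*pi)/2.
Hence b_2 = (2/pi)·(-pi*(1 + 3*pi)/2) = -3*pi - 1.

-3*pi - 1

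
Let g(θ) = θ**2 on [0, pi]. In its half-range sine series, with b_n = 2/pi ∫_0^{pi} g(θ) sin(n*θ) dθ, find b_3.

2*(-4 + 9*pi**2)/(27*pi)

b_3 = 2/pi ∫_0^{pi} (θ**2) sin(3*θ) dθ.
Integrating by parts twice (tabular method), an antiderivative of (θ**2) sin(3*θ) is -θ**2*cos(3*θ)/3 + 2*θ*sin(3*θ)/9 + 2*cos(3*θ)/27; evaluating from 0 to pi: ∫_{0}^{pi} (θ**2) sin(3*θ) dθ = (-2/27 + pi**2/3) - (2/27) = -4/27 + pi**2/3.
Hence b_3 = (2/pi)·(-4/27 + pi**2/3) = 2*(-4 + 9*pi**2)/(27*pi).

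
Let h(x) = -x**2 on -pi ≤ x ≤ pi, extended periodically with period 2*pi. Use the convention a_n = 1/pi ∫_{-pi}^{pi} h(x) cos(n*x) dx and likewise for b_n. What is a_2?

a_2 = 1/pi ∫_{-pi}^{pi} h(x) cos(2*x) dx.
h is even and cos(2*x) is even, so the integrand is even and a_2 = 2/pi ∫_0^{pi} h(x) cos(2*x) dx.
Integrating by parts twice (tabular method), an antiderivative of (-x**2) cos(2*x) is -x**2*sin(2*x)/2 - x*cos(2*x)/2 + sin(2*x)/4; evaluating from 0 to pi: ∫_{0}^{pi} (-x**2) cos(2*x) dx = (-pi/2) - (0) = -pi/2.
Hence a_2 = (2/pi)·(-pi/2) = -1.

-1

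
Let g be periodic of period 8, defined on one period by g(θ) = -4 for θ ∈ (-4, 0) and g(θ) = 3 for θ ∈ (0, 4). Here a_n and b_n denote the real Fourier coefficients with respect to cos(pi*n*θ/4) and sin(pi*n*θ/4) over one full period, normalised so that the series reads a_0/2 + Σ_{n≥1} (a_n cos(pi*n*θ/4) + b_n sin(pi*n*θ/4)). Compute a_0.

a_0 = 1/4 ∫_{-4}^{4} g(θ) dθ = 1/4 · (-4) = -1.

-1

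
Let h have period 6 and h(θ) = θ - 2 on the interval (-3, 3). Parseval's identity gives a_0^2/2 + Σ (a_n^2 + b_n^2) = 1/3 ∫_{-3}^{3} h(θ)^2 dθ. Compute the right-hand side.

14

1/3 ∫_{-3}^{3} h(θ)^2 dθ = 1/3 · (42) = 14.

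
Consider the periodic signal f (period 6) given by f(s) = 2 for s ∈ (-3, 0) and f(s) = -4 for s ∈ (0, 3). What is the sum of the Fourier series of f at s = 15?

-1

s = 15 differs from s = 3 by 2 full period(s), and the series is 6-periodic.
At s = 3 the one-sided limits are f(3^-) = -4 and f(3^+) = 2.
By Dirichlet's theorem the series converges to their average, [(-4) + (2)]/2 = -1.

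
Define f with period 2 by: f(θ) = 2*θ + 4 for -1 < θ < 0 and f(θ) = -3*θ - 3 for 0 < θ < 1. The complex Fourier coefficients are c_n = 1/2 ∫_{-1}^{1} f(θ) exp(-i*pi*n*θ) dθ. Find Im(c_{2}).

Since f is real-valued, Im(c_{2}) = -1/2 ∫_{-1}^{1} f(θ) sin(2*pi*θ) dθ = -b_{2}/2.
Split the integral at the breakpoints.
Integrating by parts (boundary term plus one more integral), an antiderivative of (2*θ + 4) sin(2*pi*θ) is -θ*cos(2*pi*θ)/pi + sin(2*pi*θ)/(2*pi**2) - 2*cos(2*pi*θ)/pi; evaluating from -1 to 0: ∫_{-1}^{0} (2*θ + 4) sin(2*pi*θ) dθ = (-2/pi) - (-1/pi) = -1/pi.
Integrating by parts (boundary term plus one more integral), an antiderivative of (-3*θ - 3) sin(2*pi*θ) is 3*θ*cos(2*pi*θ)/(2*pi) - 3*sin(2*pi*θ)/(4*pi**2) + 3*cos(2*pi*θ)/(2*pi); evaluating from 0 to 1: ∫_{0}^{1} (-3*θ - 3) sin(2*pi*θ) dθ = (3/pi) - (3/(2*pi)) = 3/(2*pi).
So ∫_{-1}^{1} f(θ) sin(2*pi*θ) dθ = 1/(2*pi).
Hence Im(c_{2}) = (-1/2)·(1/(2*pi)) = -1/(4*pi).

-1/(4*pi)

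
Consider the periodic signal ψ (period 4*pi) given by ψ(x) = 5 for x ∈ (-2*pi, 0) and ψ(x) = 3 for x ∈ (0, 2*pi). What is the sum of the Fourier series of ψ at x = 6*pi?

4

x = 6*pi differs from x = 2*pi by 1 full period(s), and the series is 4*pi-periodic.
At x = 2*pi the one-sided limits are ψ(2*pi^-) = 3 and ψ(2*pi^+) = 5.
By Dirichlet's theorem the series converges to their average, [(3) + (5)]/2 = 4.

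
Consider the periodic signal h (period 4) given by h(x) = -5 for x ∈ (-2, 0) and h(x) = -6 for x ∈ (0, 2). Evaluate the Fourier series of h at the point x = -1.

-5

h is continuous at x = -1 with value -5, so the series converges to -5 there.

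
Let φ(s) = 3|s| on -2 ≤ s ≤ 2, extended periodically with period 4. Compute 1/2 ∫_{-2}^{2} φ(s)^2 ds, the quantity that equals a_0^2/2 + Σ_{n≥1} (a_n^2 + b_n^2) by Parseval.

1/2 ∫_{-2}^{2} φ(s)^2 ds = 1/2 · (48) = 24.

24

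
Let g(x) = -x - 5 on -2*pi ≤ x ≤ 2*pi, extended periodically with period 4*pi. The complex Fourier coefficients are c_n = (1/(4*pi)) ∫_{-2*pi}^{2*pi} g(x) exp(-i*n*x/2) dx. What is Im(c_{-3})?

Since g is real-valued, Im(c_{-3}) = -(1/(4*pi)) ∫_{-2*pi}^{2*pi} g(x) sin(-3*x/2) dx = b_{3}/2.
Integrating by parts (boundary term plus one more integral), an antiderivative of (-x - 5) sin(-3*x/2) is -2*x*cos(3*x/2)/3 + 4*sin(3*x/2)/9 - 10*cos(3*x/2)/3; evaluating from -2*pi to 2*pi: ∫_{-2*pi}^{2*pi} (-x - 5) sin(-3*x/2) dx = (10/3 + 4*pi/3) - (10/3 - 4*pi/3) = 8*pi/3.
Hence Im(c_{-3}) = (-1/(4*pi))·(8*pi/3) = -2/3.

-2/3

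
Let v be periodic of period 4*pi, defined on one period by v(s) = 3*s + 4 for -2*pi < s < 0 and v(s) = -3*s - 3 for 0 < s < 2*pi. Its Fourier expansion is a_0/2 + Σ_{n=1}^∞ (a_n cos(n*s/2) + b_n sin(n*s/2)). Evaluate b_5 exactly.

b_5 = (1/(2*pi)) ∫_{-2*pi}^{2*pi} v(s) sin(5*s/2) ds.
Split the integral at the breakpoints.
Integrating by parts (boundary term plus one more integral), an antiderivative of (3*s + 4) sin(5*s/2) is -6*s*cos(5*s/2)/5 + 12*sin(5*s/2)/25 - 8*cos(5*s/2)/5; evaluating from -2*pi to 0: ∫_{-2*pi}^{0} (3*s + 4) sin(5*s/2) ds = (-8/5) - (8/5 - 12*pi/5) = -16/5 + 12*pi/5.
Integrating by parts (boundary term plus one more integral), an antiderivative of (-3*s - 3) sin(5*s/2) is 6*s*cos(5*s/2)/5 - 12*sin(5*s/2)/25 + 6*cos(5*s/2)/5; evaluating from 0 to 2*pi: ∫_{0}^{2*pi} (-3*s - 3) sin(5*s/2) ds = (-12*pi/5 - 6/5) - (6/5) = -12*pi/5 - 12/5.
Summing the pieces and multiplying by (1/(2*pi)) gives b_5 = -14/(5*pi).

-14/(5*pi)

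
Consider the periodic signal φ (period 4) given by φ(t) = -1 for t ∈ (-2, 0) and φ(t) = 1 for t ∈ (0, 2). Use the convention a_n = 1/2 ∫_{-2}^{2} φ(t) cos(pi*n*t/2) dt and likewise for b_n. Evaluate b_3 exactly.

4/(3*pi)

b_3 = 1/2 ∫_{-2}^{2} φ(t) sin(3*pi*t/2) dt.
φ is odd and sin(3*pi*t/2) is odd, so the integrand is even and b_3 = ∫_0^{2} φ(t) sin(3*pi*t/2) dt.
Directly, an antiderivative of (1) sin(3*pi*t/2) is -2*cos(3*pi*t/2)/(3*pi); evaluating from 0 to 2: ∫_{0}^{2} (1) sin(3*pi*t/2) dt = (2/(3*pi)) - (-2/(3*pi)) = 4/(3*pi).
Hence b_3 = 4/(3*pi).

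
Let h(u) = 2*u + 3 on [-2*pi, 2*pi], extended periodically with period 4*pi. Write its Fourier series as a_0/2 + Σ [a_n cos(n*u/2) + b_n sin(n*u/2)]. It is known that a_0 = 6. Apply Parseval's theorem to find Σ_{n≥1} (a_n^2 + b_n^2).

Parseval: a_0^2/2 + Σ_{n≥1} (a_n^2+b_n^2) = (1/(2*pi)) ∫_{-2*pi}^{2*pi} h(u)^2 du = 18 + 32*pi**2/3.
Subtract a_0^2/2 = 18: Σ (a_n^2+b_n^2) = 32*pi**2/3.

32*pi**2/3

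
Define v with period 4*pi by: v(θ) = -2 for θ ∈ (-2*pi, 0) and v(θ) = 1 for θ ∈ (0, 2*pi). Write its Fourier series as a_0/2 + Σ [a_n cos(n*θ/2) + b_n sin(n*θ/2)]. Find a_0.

a_0 = (1/(2*pi)) ∫_{-2*pi}^{2*pi} v(θ) dθ = (1/(2*pi)) · (-2*pi) = -1.

-1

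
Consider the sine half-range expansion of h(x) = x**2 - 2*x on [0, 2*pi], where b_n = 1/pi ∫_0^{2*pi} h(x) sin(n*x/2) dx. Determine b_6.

b_6 = 1/pi ∫_0^{2*pi} (x**2 - 2*x) sin(3*x) dx.
Integrating by parts twice (tabular method), an antiderivative of (x**2 - 2*x) sin(3*x) is -x**2*cos(3*x)/3 + 2*x*sin(3*x)/9 + 2*x*cos(3*x)/3 - 2*sin(3*x)/9 + 2*cos(3*x)/27; evaluating from 0 to 2*pi: ∫_{0}^{2*pi} (x**2 - 2*x) sin(3*x) dx = (-4*pi**2/3 + 2/27 + 4*pi/3) - (2/27) = 4*pi*(1 - pi)/3.
Hence b_6 = (1/pi)·(4*pi*(1 - pi)/3) = 4/3 - 4*pi/3.

4/3 - 4*pi/3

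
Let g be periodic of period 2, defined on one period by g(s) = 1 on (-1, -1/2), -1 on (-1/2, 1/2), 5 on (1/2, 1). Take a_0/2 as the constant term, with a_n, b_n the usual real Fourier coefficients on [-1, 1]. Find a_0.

2

a_0 = ∫_{-1}^{1} g(s) ds = 2.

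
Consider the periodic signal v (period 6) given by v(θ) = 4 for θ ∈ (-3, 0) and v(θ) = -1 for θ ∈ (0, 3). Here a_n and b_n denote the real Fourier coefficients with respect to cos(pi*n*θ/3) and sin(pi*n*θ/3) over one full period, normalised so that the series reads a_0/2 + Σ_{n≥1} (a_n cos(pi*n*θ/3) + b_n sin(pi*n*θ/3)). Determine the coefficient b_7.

-10/(7*pi)

b_7 = 1/3 ∫_{-3}^{3} v(θ) sin(7*pi*θ/3) dθ.
Split the integral at the breakpoints.
Directly, an antiderivative of (4) sin(7*pi*θ/3) is -12*cos(7*pi*θ/3)/(7*pi); evaluating from -3 to 0: ∫_{-3}^{0} (4) sin(7*pi*θ/3) dθ = (-12/(7*pi)) - (12/(7*pi)) = -24/(7*pi).
Directly, an antiderivative of (-1) sin(7*pi*θ/3) is 3*cos(7*pi*θ/3)/(7*pi); evaluating from 0 to 3: ∫_{0}^{3} (-1) sin(7*pi*θ/3) dθ = (-3/(7*pi)) - (3/(7*pi)) = -6/(7*pi).
Summing the pieces and multiplying by (1/3) gives b_7 = -10/(7*pi).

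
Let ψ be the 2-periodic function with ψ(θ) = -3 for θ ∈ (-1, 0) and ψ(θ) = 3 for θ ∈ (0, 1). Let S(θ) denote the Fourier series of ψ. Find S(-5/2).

-3

θ = -5/2 differs from θ = -1/2 by -1 full period(s), and the series is 2-periodic.
ψ is continuous at θ = -1/2 with value -3, so the series converges to -3 there.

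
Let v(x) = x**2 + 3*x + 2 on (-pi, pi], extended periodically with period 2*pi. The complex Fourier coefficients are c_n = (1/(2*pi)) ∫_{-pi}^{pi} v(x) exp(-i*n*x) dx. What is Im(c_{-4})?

Since v is real-valued, Im(c_{-4}) = -(1/(2*pi)) ∫_{-pi}^{pi} v(x) sin(-4*x) dx = b_{4}/2.
Integrating by parts twice (tabular method), an antiderivative of (x**2 + 3*x + 2) sin(-4*x) is x**2*cos(4*x)/4 - x*sin(4*x)/8 + 3*x*cos(4*x)/4 - 3*sin(4*x)/16 + 15*cos(4*x)/32; evaluating from -pi to pi: ∫_{-pi}^{pi} (x**2 + 3*x + 2) sin(-4*x) dx = (15/32 + 3*pi/4 + pi**2/4) - (-3*pi/4 + 15/32 + pi**2/4) = 3*pi/2.
Hence Im(c_{-4}) = (-1/(2*pi))·(3*pi/2) = -3/4.

-3/4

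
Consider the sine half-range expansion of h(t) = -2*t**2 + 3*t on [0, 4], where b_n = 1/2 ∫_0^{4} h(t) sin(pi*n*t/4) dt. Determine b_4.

10/pi

b_4 = 1/2 ∫_0^{4} (-2*t**2 + 3*t) sin(pi*t) dt.
Integrating by parts twice (tabular method), an antiderivative of (-2*t**2 + 3*t) sin(pi*t) is 2*t**2*cos(pi*t)/pi - 4*t*sin(pi*t)/pi**2 - 3*t*cos(pi*t)/pi + 3*sin(pi*t)/pi**2 - 4*cos(pi*t)/pi**3; evaluating from 0 to 4: ∫_{0}^{4} (-2*t**2 + 3*t) sin(pi*t) dt = (-4/pi**3 + 20/pi) - (-4/pi**3) = 20/pi.
Hence b_4 = (1/2)·(20/pi) = 10/pi.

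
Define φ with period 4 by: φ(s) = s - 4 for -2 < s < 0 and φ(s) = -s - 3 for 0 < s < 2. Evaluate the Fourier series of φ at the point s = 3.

s = 3 differs from s = -1 by 1 full period(s), and the series is 4-periodic.
φ is continuous at s = -1 with value -5, so the series converges to -5 there.

-5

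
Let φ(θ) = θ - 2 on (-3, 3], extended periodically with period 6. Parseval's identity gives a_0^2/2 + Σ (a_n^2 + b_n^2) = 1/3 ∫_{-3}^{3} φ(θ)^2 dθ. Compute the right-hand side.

14

1/3 ∫_{-3}^{3} φ(θ)^2 dθ = 1/3 · (42) = 14.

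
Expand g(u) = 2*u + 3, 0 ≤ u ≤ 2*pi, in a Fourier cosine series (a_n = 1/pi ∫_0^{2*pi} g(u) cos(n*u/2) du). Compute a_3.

-16/(9*pi)

a_3 = 1/pi ∫_0^{2*pi} (2*u + 3) cos(3*u/2) du.
Integrating by parts (boundary term plus one more integral), an antiderivative of (2*u + 3) cos(3*u/2) is 4*u*sin(3*u/2)/3 + 2*sin(3*u/2) + 8*cos(3*u/2)/9; evaluating from 0 to 2*pi: ∫_{0}^{2*pi} (2*u + 3) cos(3*u/2) du = (-8/9) - (8/9) = -16/9.
Hence a_3 = (1/pi)·(-16/9) = -16/(9*pi).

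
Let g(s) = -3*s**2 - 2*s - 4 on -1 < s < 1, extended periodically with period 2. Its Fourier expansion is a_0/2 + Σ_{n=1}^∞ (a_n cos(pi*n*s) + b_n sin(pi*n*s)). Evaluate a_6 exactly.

-1/(3*pi**2)

a_6 = ∫_{-1}^{1} g(s) cos(6*pi*s) ds.
Integrating by parts twice (tabular method), an antiderivative of (-3*s**2 - 2*s - 4) cos(6*pi*s) is -s**2*sin(6*pi*s)/(2*pi) - s*sin(6*pi*s)/(3*pi) - s*cos(6*pi*s)/(6*pi**2) - 2*sin(6*pi*s)/(3*pi) + sin(6*pi*s)/(36*pi**3) - cos(6*pi*s)/(18*pi**2); evaluating from -1 to 1: ∫_{-1}^{1} (-3*s**2 - 2*s - 4) cos(6*pi*s) ds = (-2/(9*pi**2)) - (1/(9*pi**2)) = -1/(3*pi**2).
Hence a_6 = -1/(3*pi**2).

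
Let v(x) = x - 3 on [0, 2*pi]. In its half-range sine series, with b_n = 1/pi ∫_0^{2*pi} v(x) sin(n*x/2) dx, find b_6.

-2/3

b_6 = 1/pi ∫_0^{2*pi} (x - 3) sin(3*x) dx.
Integrating by parts (boundary term plus one more integral), an antiderivative of (x - 3) sin(3*x) is -x*cos(3*x)/3 + sin(3*x)/9 + cos(3*x); evaluating from 0 to 2*pi: ∫_{0}^{2*pi} (x - 3) sin(3*x) dx = (1 - 2*pi/3) - (1) = -2*pi/3.
Hence b_6 = (1/pi)·(-2*pi/3) = -2/3.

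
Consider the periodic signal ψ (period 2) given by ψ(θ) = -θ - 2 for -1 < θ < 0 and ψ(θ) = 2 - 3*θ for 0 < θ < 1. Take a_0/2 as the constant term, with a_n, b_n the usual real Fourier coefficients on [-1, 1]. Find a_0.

a_0 = ∫_{-1}^{1} ψ(θ) dθ = -1.

-1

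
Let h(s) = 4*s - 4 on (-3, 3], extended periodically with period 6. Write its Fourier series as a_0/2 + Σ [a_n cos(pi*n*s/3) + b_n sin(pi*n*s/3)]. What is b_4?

-6/pi

b_4 = 1/3 ∫_{-3}^{3} h(s) sin(4*pi*s/3) ds.
Integrating by parts (boundary term plus one more integral), an antiderivative of (4*s - 4) sin(4*pi*s/3) is -3*s*cos(4*pi*s/3)/pi + 9*sin(4*pi*s/3)/(4*pi**2) + 3*cos(4*pi*s/3)/pi; evaluating from -3 to 3: ∫_{-3}^{3} (4*s - 4) sin(4*pi*s/3) ds = (-6/pi) - (12/pi) = -18/pi.
Hence b_4 = (1/3)·(-18/pi) = -6/pi.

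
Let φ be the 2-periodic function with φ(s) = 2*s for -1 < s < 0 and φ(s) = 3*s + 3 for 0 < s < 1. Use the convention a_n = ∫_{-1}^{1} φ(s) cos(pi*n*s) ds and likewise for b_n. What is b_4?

b_4 = ∫_{-1}^{1} φ(s) sin(4*pi*s) ds.
Split the integral at the breakpoints.
Integrating by parts (boundary term plus one more integral), an antiderivative of (2*s) sin(4*pi*s) is -s*cos(4*pi*s)/(2*pi) + sin(4*pi*s)/(8*pi**2); evaluating from -1 to 0: ∫_{-1}^{0} (2*s) sin(4*pi*s) ds = (0) - (1/(2*pi)) = -1/(2*pi).
Integrating by parts (boundary term plus one more integral), an antiderivative of (3*s + 3) sin(4*pi*s) is -3*s*cos(4*pi*s)/(4*pi) + 3*sin(4*pi*s)/(16*pi**2) - 3*cos(4*pi*s)/(4*pi); evaluating from 0 to 1: ∫_{0}^{1} (3*s + 3) sin(4*pi*s) ds = (-3/(2*pi)) - (-3/(4*pi)) = -3/(4*pi).
Summing the pieces gives b_4 = -5/(4*pi).

-5/(4*pi)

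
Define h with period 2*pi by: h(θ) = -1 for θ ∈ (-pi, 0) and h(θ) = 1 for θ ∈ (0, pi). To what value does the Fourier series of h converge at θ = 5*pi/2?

1

θ = 5*pi/2 differs from θ = pi/2 by 1 full period(s), and the series is 2*pi-periodic.
h is continuous at θ = pi/2 with value 1, so the series converges to 1 there.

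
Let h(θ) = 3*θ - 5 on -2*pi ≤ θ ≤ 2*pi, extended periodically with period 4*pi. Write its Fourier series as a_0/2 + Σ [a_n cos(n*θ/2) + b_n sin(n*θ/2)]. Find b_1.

b_1 = (1/(2*pi)) ∫_{-2*pi}^{2*pi} h(θ) sin(θ/2) dθ.
Integrating by parts (boundary term plus one more integral), an antiderivative of (3*θ - 5) sin(θ/2) is -6*θ*cos(θ/2) + 12*sin(θ/2) + 10*cos(θ/2); evaluating from -2*pi to 2*pi: ∫_{-2*pi}^{2*pi} (3*θ - 5) sin(θ/2) dθ = (-10 + 12*pi) - (-12*pi - 10) = 24*pi.
Hence b_1 = (1/(2*pi))·(24*pi) = 12.

12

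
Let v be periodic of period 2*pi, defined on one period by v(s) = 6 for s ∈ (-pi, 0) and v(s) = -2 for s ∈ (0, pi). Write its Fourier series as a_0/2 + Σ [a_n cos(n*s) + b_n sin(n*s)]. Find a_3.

a_3 = 1/pi ∫_{-pi}^{pi} v(s) cos(3*s) ds.
Split the integral at the breakpoints.
Directly, an antiderivative of (6) cos(3*s) is 2*sin(3*s); evaluating from -pi to 0: ∫_{-pi}^{0} (6) cos(3*s) ds = (0) - (0) = 0.
Directly, an antiderivative of (-2) cos(3*s) is -2*sin(3*s)/3; evaluating from 0 to pi: ∫_{0}^{pi} (-2) cos(3*s) ds = (0) - (0) = 0.
Summing the pieces and multiplying by (1/pi) gives a_3 = 0.

0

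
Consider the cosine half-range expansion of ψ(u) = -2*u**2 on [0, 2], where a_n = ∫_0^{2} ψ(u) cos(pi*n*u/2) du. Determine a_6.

-8/(9*pi**2)

a_6 = ∫_0^{2} (-2*u**2) cos(3*pi*u) du.
Integrating by parts twice (tabular method), an antiderivative of (-2*u**2) cos(3*pi*u) is -2*u**2*sin(3*pi*u)/(3*pi) - 4*u*cos(3*pi*u)/(9*pi**2) + 4*sin(3*pi*u)/(27*pi**3); evaluating from 0 to 2: ∫_{0}^{2} (-2*u**2) cos(3*pi*u) du = (-8/(9*pi**2)) - (0) = -8/(9*pi**2).
Hence a_6 = -8/(9*pi**2).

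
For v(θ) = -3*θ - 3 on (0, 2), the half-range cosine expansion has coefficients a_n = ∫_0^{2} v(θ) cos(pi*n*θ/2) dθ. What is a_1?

a_1 = ∫_0^{2} (-3*θ - 3) cos(pi*θ/2) dθ.
Integrating by parts (boundary term plus one more integral), an antiderivative of (-3*θ - 3) cos(pi*θ/2) is -6*θ*sin(pi*θ/2)/pi - 6*sin(pi*θ/2)/pi - 12*cos(pi*θ/2)/pi**2; evaluating from 0 to 2: ∫_{0}^{2} (-3*θ - 3) cos(pi*θ/2) dθ = (12/pi**2) - (-12/pi**2) = 24/pi**2.
Hence a_1 = 24/pi**2.

24/pi**2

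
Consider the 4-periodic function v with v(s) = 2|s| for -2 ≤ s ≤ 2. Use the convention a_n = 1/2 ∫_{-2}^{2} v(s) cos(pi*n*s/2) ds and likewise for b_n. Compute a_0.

4

a_0 = 1/2 ∫_{-2}^{2} v(s) ds = 1/2 · (8) = 4.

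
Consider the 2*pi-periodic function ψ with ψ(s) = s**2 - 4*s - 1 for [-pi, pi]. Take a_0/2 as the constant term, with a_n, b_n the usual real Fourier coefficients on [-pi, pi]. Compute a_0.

a_0 = 1/pi ∫_{-pi}^{pi} ψ(s) ds = 1/pi · (2*pi*(-3 + pi**2)/3) = -2 + 2*pi**2/3.

-2 + 2*pi**2/3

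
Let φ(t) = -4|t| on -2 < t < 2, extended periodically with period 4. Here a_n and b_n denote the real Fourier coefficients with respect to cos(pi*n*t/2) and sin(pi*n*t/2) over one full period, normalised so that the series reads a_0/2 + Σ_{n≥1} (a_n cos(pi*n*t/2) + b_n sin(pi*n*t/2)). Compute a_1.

32/pi**2

a_1 = 1/2 ∫_{-2}^{2} φ(t) cos(pi*t/2) dt.
φ is even and cos(pi*t/2) is even, so the integrand is even and a_1 = ∫_0^{2} φ(t) cos(pi*t/2) dt.
Integrating by parts (boundary term plus one more integral), an antiderivative of (-4*t) cos(pi*t/2) is -8*t*sin(pi*t/2)/pi - 16*cos(pi*t/2)/pi**2; evaluating from 0 to 2: ∫_{0}^{2} (-4*t) cos(pi*t/2) dt = (16/pi**2) - (-16/pi**2) = 32/pi**2.
Hence a_1 = 32/pi**2.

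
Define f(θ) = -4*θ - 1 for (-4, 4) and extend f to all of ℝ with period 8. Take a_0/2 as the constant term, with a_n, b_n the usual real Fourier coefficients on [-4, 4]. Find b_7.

b_7 = 1/4 ∫_{-4}^{4} f(θ) sin(7*pi*θ/4) dθ.
Integrating by parts (boundary term plus one more integral), an antiderivative of (-4*θ - 1) sin(7*pi*θ/4) is 16*θ*cos(7*pi*θ/4)/(7*pi) - 64*sin(7*pi*θ/4)/(49*pi**2) + 4*cos(7*pi*θ/4)/(7*pi); evaluating from -4 to 4: ∫_{-4}^{4} (-4*θ - 1) sin(7*pi*θ/4) dθ = (-68/(7*pi)) - (60/(7*pi)) = -128/(7*pi).
Hence b_7 = (1/4)·(-128/(7*pi)) = -32/(7*pi).

-32/(7*pi)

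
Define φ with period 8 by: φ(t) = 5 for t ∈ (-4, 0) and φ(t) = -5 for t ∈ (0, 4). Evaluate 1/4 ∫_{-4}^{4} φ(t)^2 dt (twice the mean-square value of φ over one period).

50

1/4 ∫_{-4}^{4} φ(t)^2 dt = 1/4 · (200) = 50.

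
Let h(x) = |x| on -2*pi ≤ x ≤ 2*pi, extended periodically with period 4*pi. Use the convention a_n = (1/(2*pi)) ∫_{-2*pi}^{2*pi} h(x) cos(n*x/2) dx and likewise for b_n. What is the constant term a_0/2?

pi

a_0 = (1/(2*pi)) ∫_{-2*pi}^{2*pi} h(x) dx = (1/(2*pi)) · (4*pi**2) = 2*pi.
So the constant term a_0/2 = pi.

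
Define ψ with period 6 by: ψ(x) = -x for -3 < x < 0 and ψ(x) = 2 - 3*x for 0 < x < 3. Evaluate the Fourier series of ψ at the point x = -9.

x = -9 differs from x = 3 by -2 full period(s), and the series is 6-periodic.
At x = 3 the one-sided limits are ψ(3^-) = -7 and ψ(3^+) = 3.
By Dirichlet's theorem the series converges to their average, [(-7) + (3)]/2 = -2.

-2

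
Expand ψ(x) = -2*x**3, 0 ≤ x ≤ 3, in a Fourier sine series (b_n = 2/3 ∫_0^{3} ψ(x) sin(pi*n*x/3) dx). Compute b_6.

b_6 = 2/3 ∫_0^{3} (-2*x**3) sin(2*pi*x) dx.
Integrating by parts three times (tabular method), an antiderivative of (-2*x**3) sin(2*pi*x) is x**3*cos(2*pi*x)/pi - 3*x**2*sin(2*pi*x)/(2*pi**2) - 3*x*cos(2*pi*x)/(2*pi**3) + 3*sin(2*pi*x)/(4*pi**4); evaluating from 0 to 3: ∫_{0}^{3} (-2*x**3) sin(2*pi*x) dx = (-9/(2*pi**3) + 27/pi) - (0) = -9/(2*pi**3) + 27/pi.
Hence b_6 = (2/3)·(-9/(2*pi**3) + 27/pi) = -3/pi**3 + 18/pi.

-3/pi**3 + 18/pi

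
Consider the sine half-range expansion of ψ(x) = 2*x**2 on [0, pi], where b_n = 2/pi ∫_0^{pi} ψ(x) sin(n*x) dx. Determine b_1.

b_1 = 2/pi ∫_0^{pi} (2*x**2) sin(x) dx.
Integrating by parts twice (tabular method), an antiderivative of (2*x**2) sin(x) is -2*x**2*cos(x) + 4*x*sin(x) + 4*cos(x); evaluating from 0 to pi: ∫_{0}^{pi} (2*x**2) sin(x) dx = (-4 + 2*pi**2) - (4) = -8 + 2*pi**2.
Hence b_1 = (2/pi)·(-8 + 2*pi**2) = -16/pi + 4*pi.

-16/pi + 4*pi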